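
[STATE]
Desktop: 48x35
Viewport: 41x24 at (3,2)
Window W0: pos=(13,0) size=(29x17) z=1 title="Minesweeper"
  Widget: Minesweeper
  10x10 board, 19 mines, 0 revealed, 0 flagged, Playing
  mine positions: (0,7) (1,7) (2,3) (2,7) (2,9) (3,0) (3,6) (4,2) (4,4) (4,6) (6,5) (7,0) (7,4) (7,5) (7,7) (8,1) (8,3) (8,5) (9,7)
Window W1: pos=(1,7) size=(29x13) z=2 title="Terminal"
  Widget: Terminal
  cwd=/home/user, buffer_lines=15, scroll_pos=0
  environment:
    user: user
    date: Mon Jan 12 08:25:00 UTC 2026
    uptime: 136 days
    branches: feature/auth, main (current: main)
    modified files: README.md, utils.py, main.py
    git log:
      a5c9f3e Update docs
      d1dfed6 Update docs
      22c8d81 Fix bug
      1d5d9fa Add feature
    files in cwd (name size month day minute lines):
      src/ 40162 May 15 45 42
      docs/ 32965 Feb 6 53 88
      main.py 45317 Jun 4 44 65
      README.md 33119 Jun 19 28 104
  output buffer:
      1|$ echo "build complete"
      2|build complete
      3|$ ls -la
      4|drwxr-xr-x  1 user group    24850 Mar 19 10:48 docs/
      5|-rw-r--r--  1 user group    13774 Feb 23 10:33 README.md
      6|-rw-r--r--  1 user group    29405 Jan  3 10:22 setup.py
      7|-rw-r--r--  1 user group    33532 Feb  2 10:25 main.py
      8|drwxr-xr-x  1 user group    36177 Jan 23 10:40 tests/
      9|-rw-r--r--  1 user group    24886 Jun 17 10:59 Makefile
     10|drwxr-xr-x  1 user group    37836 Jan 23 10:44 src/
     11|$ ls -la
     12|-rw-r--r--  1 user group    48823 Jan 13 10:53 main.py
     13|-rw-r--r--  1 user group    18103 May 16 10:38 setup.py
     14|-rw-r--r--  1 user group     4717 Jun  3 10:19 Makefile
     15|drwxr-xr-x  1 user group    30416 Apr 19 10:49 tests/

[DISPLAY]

          ┠───────────────────────────┨  
          ┃■■■■■■■■■■                 ┃  
          ┃■■■■■■■■■■                 ┃  
          ┃■■■■■■■■■■                 ┃  
          ┃■■■■■■■■■■                 ┃  
━━━━━━━━━━━━━━━━━━━━━━━━━━┓           ┃  
Terminal                  ┃           ┃  
──────────────────────────┨           ┃  
 echo "build complete"    ┃           ┃  
uild complete             ┃           ┃  
 ls -la                   ┃           ┃  
rwxr-xr-x  1 user group   ┃           ┃  
rw-r--r--  1 user group   ┃           ┃  
rw-r--r--  1 user group   ┃           ┃  
rw-r--r--  1 user group   ┃━━━━━━━━━━━┛  
rwxr-xr-x  1 user group   ┃              
rw-r--r--  1 user group   ┃              
━━━━━━━━━━━━━━━━━━━━━━━━━━┛              
                                         
                                         
                                         
                                         
                                         
                                         


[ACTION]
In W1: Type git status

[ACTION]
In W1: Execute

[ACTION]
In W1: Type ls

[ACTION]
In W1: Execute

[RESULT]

          ┠───────────────────────────┨  
          ┃■■■■■■■■■■                 ┃  
          ┃■■■■■■■■■■                 ┃  
          ┃■■■■■■■■■■                 ┃  
          ┃■■■■■■■■■■                 ┃  
━━━━━━━━━━━━━━━━━━━━━━━━━━┓           ┃  
Terminal                  ┃           ┃  
──────────────────────────┨           ┃  
n branch main             ┃           ┃  
hanges not staged for comm┃           ┃  
                          ┃           ┃  
       modified:   README.┃           ┃  
       modified:   utils.p┃           ┃  
       modified:   main.py┃           ┃  
 ls                       ┃━━━━━━━━━━━┛  
rc/  docs/  main.py  READM┃              
 █                        ┃              
━━━━━━━━━━━━━━━━━━━━━━━━━━┛              
                                         
                                         
                                         
                                         
                                         
                                         


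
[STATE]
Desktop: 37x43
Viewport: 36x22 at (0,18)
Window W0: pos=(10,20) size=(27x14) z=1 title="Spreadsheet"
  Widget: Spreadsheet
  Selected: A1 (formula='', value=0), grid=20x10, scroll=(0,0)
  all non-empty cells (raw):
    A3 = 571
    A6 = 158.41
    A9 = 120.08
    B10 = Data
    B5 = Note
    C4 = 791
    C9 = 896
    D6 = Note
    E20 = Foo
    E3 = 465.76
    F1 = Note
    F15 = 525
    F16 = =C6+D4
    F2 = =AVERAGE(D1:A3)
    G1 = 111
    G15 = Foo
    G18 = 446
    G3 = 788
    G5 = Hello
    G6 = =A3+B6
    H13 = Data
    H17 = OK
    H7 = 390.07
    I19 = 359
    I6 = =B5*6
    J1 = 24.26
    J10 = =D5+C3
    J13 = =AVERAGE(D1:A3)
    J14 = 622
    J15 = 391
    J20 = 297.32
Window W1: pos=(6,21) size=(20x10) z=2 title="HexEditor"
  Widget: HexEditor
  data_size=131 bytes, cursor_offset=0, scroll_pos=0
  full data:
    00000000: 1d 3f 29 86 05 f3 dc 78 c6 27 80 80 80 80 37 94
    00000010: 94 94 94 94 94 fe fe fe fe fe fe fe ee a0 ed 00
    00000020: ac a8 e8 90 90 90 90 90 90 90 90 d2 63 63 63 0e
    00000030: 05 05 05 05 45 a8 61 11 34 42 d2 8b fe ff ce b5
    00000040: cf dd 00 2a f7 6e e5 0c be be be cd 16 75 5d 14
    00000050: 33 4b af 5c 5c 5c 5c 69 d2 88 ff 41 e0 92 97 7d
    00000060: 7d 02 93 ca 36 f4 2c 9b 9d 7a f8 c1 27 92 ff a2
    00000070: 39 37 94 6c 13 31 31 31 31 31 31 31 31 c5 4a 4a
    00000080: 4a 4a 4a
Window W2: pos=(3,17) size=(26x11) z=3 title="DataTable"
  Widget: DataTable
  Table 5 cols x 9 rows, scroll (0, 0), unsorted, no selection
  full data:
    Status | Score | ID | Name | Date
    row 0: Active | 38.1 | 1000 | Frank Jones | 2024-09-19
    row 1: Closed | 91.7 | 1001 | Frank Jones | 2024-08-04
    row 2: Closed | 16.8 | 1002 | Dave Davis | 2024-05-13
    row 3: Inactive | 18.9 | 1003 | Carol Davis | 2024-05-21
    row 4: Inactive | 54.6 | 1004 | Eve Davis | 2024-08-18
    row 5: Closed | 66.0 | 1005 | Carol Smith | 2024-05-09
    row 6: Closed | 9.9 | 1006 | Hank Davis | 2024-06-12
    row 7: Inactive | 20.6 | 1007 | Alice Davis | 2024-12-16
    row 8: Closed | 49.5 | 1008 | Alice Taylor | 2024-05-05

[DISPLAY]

   ┃ DataTable              ┃       
   ┠────────────────────────┨       
   ┃Status  │Score│ID  │Name┃━━━━━━━
   ┃────────┼─────┼────┼────┃       
   ┃Active  │38.1 │1000│Fran┃───────
   ┃Closed  │91.7 │1001│Fran┃       
   ┃Closed  │16.8 │1002│Dave┃     C 
   ┃Inactive│18.9 │1003│Caro┃-------
   ┃Inactive│54.6 │1004│Eve ┃ 0     
   ┗━━━━━━━━━━━━━━━━━━━━━━━━┛ 0     
      ┃00000040  cf dd 00┃    0     
      ┃00000050  33 4b af┃    0     
      ┗━━━━━━━━━━━━━━━━━━┛e         
          ┃  6   158.41       0     
          ┃  7        0       0     
          ┗━━━━━━━━━━━━━━━━━━━━━━━━━
                                    
                                    
                                    
                                    
                                    
                                    


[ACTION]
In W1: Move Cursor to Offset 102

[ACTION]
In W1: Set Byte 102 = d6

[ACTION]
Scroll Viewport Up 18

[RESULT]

                                    
                                    
                                    
                                    
                                    
                                    
                                    
                                    
                                    
                                    
                                    
                                    
                                    
                                    
                                    
                                    
                                    
   ┏━━━━━━━━━━━━━━━━━━━━━━━━┓       
   ┃ DataTable              ┃       
   ┠────────────────────────┨       
   ┃Status  │Score│ID  │Name┃━━━━━━━
   ┃────────┼─────┼────┼────┃       


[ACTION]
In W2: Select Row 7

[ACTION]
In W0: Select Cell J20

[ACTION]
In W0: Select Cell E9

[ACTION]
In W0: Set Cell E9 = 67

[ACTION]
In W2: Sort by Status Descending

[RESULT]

                                    
                                    
                                    
                                    
                                    
                                    
                                    
                                    
                                    
                                    
                                    
                                    
                                    
                                    
                                    
                                    
                                    
   ┏━━━━━━━━━━━━━━━━━━━━━━━━┓       
   ┃ DataTable              ┃       
   ┠────────────────────────┨       
   ┃Status ▼│Score│ID  │Name┃━━━━━━━
   ┃────────┼─────┼────┼────┃       


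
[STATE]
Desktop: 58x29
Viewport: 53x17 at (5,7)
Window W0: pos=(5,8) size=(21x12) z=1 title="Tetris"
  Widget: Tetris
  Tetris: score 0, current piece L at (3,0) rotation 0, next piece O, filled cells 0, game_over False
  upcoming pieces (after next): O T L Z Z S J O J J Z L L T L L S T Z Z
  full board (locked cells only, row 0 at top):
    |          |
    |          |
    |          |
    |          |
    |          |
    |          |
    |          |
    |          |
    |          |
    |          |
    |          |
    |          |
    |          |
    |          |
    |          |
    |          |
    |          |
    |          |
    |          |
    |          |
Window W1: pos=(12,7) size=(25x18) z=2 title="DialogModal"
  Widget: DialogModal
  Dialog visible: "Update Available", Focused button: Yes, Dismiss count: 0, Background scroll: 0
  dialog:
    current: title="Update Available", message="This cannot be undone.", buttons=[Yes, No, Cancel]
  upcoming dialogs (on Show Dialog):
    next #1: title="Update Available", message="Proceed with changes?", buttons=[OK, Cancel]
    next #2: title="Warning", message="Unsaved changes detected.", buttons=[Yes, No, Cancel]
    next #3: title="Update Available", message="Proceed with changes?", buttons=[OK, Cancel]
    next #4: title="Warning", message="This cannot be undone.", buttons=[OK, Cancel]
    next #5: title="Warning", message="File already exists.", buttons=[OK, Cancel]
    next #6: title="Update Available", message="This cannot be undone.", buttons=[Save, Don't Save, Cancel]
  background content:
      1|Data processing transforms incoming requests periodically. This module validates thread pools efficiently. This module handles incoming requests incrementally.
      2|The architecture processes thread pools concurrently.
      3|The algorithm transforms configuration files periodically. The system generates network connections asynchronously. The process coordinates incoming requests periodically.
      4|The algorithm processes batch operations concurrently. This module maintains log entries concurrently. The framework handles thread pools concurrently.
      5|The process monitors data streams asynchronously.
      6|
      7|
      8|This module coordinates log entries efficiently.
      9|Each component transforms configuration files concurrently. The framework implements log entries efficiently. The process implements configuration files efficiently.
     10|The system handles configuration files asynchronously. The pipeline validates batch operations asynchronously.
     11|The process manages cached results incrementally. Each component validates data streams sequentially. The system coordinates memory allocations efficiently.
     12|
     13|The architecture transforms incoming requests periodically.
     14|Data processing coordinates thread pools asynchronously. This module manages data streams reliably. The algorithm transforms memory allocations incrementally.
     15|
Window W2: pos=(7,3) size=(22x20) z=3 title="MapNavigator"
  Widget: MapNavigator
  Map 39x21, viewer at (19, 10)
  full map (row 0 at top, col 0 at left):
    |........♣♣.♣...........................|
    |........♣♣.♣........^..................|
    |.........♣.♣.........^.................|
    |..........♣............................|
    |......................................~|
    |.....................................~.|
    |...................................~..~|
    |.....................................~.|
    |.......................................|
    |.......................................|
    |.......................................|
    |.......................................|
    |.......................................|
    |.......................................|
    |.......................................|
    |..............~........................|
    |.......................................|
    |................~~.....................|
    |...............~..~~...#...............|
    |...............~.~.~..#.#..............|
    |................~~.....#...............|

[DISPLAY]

  ┃.♣..................┃━━━━━━━┓                     
┏━┃....................┃       ┃                     
┃ ┃....................┃───────┨                     
┠─┃....................┃transfo┃                     
┃ ┃....................┃ proces┃                     
┃ ┃....................┃ansform┃                     
┃ ┃....................┃ocesses┃                     
┃ ┃..........@.........┃────┐da┃                     
┃ ┃....................┃able│  ┃                     
┃ ┃....................┃e un│  ┃                     
┃ ┃....................┃ance│es┃                     
┃ ┃....................┃────┘or┃                     
┗━┃.....~..............┃es conf┃                     
  ┃....................┃ges cac┃                     
  ┃.......~~...........┃       ┃                     
  ┗━━━━━━━━━━━━━━━━━━━━┛ transf┃                     
       ┃Data processing coordin┃                     


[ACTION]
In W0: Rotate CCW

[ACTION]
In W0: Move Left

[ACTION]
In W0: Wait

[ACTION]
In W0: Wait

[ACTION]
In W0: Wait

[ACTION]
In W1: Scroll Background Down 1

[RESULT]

  ┃.♣..................┃━━━━━━━┓                     
┏━┃....................┃       ┃                     
┃ ┃....................┃───────┨                     
┠─┃....................┃ proces┃                     
┃ ┃....................┃ansform┃                     
┃ ┃....................┃ocesses┃                     
┃ ┃....................┃tors da┃                     
┃ ┃..........@.........┃────┐  ┃                     
┃ ┃....................┃able│  ┃                     
┃ ┃....................┃e un│es┃                     
┃ ┃....................┃ance│or┃                     
┃ ┃....................┃────┘nf┃                     
┗━┃.....~..............┃ges cac┃                     
  ┃....................┃       ┃                     
  ┃.......~~...........┃ transf┃                     
  ┗━━━━━━━━━━━━━━━━━━━━┛coordin┃                     
       ┃                       ┃                     


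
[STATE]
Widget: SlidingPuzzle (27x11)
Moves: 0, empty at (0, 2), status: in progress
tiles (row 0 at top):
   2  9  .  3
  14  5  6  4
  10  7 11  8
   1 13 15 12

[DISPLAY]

┌────┬────┬────┬────┐      
│  2 │  9 │    │  3 │      
├────┼────┼────┼────┤      
│ 14 │  5 │  6 │  4 │      
├────┼────┼────┼────┤      
│ 10 │  7 │ 11 │  8 │      
├────┼────┼────┼────┤      
│  1 │ 13 │ 15 │ 12 │      
└────┴────┴────┴────┘      
Moves: 0                   
                           


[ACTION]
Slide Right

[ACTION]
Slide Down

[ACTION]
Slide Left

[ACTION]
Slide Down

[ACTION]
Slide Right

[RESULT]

┌────┬────┬────┬────┐      
│  2 │    │  9 │  3 │      
├────┼────┼────┼────┤      
│ 14 │  5 │  6 │  4 │      
├────┼────┼────┼────┤      
│ 10 │  7 │ 11 │  8 │      
├────┼────┼────┼────┤      
│  1 │ 13 │ 15 │ 12 │      
└────┴────┴────┴────┘      
Moves: 3                   
                           


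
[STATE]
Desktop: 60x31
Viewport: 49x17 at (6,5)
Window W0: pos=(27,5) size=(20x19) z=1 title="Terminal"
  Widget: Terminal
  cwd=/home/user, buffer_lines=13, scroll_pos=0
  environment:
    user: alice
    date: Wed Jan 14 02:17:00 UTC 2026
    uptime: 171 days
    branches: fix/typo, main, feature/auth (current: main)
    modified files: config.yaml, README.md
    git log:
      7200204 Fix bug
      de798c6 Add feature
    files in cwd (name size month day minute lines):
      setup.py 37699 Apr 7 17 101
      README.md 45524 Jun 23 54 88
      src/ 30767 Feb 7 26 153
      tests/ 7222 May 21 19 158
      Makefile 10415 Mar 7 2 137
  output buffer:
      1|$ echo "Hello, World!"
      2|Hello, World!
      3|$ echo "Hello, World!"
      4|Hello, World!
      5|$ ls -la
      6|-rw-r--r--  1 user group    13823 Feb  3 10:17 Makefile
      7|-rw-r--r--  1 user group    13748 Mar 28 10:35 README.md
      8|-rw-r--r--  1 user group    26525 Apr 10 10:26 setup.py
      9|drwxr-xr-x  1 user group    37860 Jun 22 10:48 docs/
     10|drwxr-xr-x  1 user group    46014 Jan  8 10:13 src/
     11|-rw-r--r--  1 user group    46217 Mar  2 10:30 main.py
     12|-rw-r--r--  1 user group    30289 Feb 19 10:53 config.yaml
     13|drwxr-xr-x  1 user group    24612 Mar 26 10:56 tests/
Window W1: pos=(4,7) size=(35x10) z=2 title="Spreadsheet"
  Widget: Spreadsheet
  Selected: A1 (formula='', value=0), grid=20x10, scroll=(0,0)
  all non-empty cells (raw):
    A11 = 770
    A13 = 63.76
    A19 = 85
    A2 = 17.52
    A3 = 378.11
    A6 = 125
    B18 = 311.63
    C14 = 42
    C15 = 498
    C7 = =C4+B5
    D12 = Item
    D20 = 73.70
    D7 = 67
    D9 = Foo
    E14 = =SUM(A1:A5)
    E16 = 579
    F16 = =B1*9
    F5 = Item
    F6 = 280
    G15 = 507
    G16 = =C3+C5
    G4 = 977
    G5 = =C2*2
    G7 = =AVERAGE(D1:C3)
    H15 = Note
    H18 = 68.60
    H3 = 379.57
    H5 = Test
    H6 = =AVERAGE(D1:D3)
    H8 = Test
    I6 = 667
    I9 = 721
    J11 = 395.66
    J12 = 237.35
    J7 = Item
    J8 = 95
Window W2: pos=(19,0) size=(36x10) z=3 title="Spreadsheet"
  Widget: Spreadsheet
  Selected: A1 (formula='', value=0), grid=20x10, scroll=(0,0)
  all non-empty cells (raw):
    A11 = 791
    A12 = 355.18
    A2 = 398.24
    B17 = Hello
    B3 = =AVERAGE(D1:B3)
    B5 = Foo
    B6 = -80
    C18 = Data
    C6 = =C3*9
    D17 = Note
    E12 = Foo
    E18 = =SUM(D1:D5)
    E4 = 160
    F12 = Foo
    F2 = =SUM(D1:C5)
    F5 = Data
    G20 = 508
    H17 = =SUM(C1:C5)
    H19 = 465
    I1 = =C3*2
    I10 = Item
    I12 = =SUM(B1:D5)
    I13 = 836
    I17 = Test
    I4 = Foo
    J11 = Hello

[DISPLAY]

             ┃----------------------------------┃
             ┃  1      [0]       0       0      ┃
━━━━━━━━━━━━━┃  2   398.24       0       0      ┃
Spreadsheet  ┃  3        0#CIRC!         0      ┃
─────────────┗━━━━━━━━━━━━━━━━━━━━━━━━━━━━━━━━━━┛
1:                              ┃lo, Wor┃        
      A       B       C       D ┃d!     ┃        
--------------------------------┃       ┃        
 1      [0]       0       0     ┃ 1 user┃        
 2    17.52       0       0     ┃ 1 user┃        
 3   378.11       0       0     ┃ 1 user┃        
━━━━━━━━━━━━━━━━━━━━━━━━━━━━━━━━┛ 1 user┃        
                     ┃drwxr-xr-x  1 user┃        
                     ┃-rw-r--r--  1 user┃        
                     ┃-rw-r--r--  1 user┃        
                     ┃drwxr-xr-x  1 user┃        
                     ┃$ █               ┃        


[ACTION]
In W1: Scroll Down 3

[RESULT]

             ┃----------------------------------┃
             ┃  1      [0]       0       0      ┃
━━━━━━━━━━━━━┃  2   398.24       0       0      ┃
Spreadsheet  ┃  3        0#CIRC!         0      ┃
─────────────┗━━━━━━━━━━━━━━━━━━━━━━━━━━━━━━━━━━┛
1:                              ┃lo, Wor┃        
      A       B       C       D ┃d!     ┃        
--------------------------------┃       ┃        
 4        0       0       0     ┃ 1 user┃        
 5        0       0       0     ┃ 1 user┃        
 6      125       0       0     ┃ 1 user┃        
━━━━━━━━━━━━━━━━━━━━━━━━━━━━━━━━┛ 1 user┃        
                     ┃drwxr-xr-x  1 user┃        
                     ┃-rw-r--r--  1 user┃        
                     ┃-rw-r--r--  1 user┃        
                     ┃drwxr-xr-x  1 user┃        
                     ┃$ █               ┃        


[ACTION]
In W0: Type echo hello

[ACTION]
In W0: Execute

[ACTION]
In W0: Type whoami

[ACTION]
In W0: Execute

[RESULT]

             ┃----------------------------------┃
             ┃  1      [0]       0       0      ┃
━━━━━━━━━━━━━┃  2   398.24       0       0      ┃
Spreadsheet  ┃  3        0#CIRC!         0      ┃
─────────────┗━━━━━━━━━━━━━━━━━━━━━━━━━━━━━━━━━━┛
1:                              ┃ 1 user┃        
      A       B       C       D ┃ 1 user┃        
--------------------------------┃ 1 user┃        
 4        0       0       0     ┃ 1 user┃        
 5        0       0       0     ┃ 1 user┃        
 6      125       0       0     ┃ 1 user┃        
━━━━━━━━━━━━━━━━━━━━━━━━━━━━━━━━┛ 1 user┃        
                     ┃drwxr-xr-x  1 user┃        
                     ┃$ echo hello      ┃        
                     ┃hello             ┃        
                     ┃$ whoami          ┃        
                     ┃alice             ┃        


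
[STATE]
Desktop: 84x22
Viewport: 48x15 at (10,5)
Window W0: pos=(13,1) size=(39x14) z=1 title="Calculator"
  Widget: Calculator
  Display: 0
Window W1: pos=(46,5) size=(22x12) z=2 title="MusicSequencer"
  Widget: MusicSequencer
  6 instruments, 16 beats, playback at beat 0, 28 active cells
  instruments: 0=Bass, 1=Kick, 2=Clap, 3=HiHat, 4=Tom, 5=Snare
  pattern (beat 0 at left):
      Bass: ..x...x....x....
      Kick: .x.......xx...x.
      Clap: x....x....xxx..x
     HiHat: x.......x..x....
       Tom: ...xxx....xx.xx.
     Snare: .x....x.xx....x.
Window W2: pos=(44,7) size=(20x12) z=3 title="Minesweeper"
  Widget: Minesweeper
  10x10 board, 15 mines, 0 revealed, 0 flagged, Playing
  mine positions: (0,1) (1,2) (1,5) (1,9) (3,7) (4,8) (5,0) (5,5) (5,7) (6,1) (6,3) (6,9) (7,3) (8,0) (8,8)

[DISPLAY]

   ┃┌───┬───┬───┬───┐               ┏━━━━━━━━━━━
   ┃│ 7 │ 8 │ 9 │ ÷ │               ┃ MusicSeque
   ┃├───┼───┼───┼───┤             ┏━━━━━━━━━━━━━
   ┃│ 4 │ 5 │ 6 │ × │             ┃ Minesweeper 
   ┃├───┼───┼───┼───┤             ┠─────────────
   ┃│ 1 │ 2 │ 3 │ - │             ┃■■■■■■■■■■   
   ┃├───┼───┼───┼───┤             ┃■■■■■■■■■■   
   ┃│ 0 │ . │ = │ + │             ┃■■■■■■■■■■   
   ┃└───┴───┴───┴───┘             ┃■■■■■■■■■■   
   ┗━━━━━━━━━━━━━━━━━━━━━━━━━━━━━━┃■■■■■■■■■■   
                                  ┃■■■■■■■■■■   
                                  ┃■■■■■■■■■■   
                                  ┃■■■■■■■■■■   
                                  ┗━━━━━━━━━━━━━
                                                


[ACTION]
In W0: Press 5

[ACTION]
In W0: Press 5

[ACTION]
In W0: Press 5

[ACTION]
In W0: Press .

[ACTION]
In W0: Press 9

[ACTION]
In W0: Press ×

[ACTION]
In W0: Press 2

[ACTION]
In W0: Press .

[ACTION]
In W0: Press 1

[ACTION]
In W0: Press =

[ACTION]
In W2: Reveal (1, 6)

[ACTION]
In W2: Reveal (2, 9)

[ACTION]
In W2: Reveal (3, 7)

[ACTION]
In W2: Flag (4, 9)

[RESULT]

   ┃┌───┬───┬───┬───┐               ┏━━━━━━━━━━━
   ┃│ 7 │ 8 │ 9 │ ÷ │               ┃ MusicSeque
   ┃├───┼───┼───┼───┤             ┏━━━━━━━━━━━━━
   ┃│ 4 │ 5 │ 6 │ × │             ┃ Minesweeper 
   ┃├───┼───┼───┼───┤             ┠─────────────
   ┃│ 1 │ 2 │ 3 │ - │             ┃■✹■■■■■■■■   
   ┃├───┼───┼───┼───┤             ┃■■✹■■✹1■■✹   
   ┃│ 0 │ . │ = │ + │             ┃■■■■■■■■■1   
   ┃└───┴───┴───┴───┘             ┃■■■■■■■✹■■   
   ┗━━━━━━━━━━━━━━━━━━━━━━━━━━━━━━┃■■■■■■■■✹■   
                                  ┃✹■■■■✹■✹■■   
                                  ┃■✹■✹■■■■■✹   
                                  ┃■■■✹■■■■■■   
                                  ┗━━━━━━━━━━━━━
                                                


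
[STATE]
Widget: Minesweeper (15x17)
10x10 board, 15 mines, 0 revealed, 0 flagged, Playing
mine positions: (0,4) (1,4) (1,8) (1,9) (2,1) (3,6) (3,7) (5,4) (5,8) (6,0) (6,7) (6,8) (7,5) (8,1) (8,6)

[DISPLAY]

■■■■■■■■■■     
■■■■■■■■■■     
■■■■■■■■■■     
■■■■■■■■■■     
■■■■■■■■■■     
■■■■■■■■■■     
■■■■■■■■■■     
■■■■■■■■■■     
■■■■■■■■■■     
■■■■■■■■■■     
               
               
               
               
               
               
               


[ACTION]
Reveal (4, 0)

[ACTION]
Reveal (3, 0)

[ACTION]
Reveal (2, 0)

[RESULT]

■■■■■■■■■■     
■■■■■■■■■■     
1■1112■■■■     
111  1■■■■     
   112■■■■     
11 1■■■■■■     
■1 12■■■■■     
■21 1■■■■■     
■■1 12■■■■     
■■1  1■■■■     
               
               
               
               
               
               
               


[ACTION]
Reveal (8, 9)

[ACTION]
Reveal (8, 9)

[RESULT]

■■■■■■■■■■     
■■■■■■■■■■     
1■1112■■■■     
111  1■■■■     
   112■■■■     
11 1■■■■■■     
■1 12■■■■■     
■21 1■■321     
■■1 12■1       
■■1  1■1       
               
               
               
               
               
               
               


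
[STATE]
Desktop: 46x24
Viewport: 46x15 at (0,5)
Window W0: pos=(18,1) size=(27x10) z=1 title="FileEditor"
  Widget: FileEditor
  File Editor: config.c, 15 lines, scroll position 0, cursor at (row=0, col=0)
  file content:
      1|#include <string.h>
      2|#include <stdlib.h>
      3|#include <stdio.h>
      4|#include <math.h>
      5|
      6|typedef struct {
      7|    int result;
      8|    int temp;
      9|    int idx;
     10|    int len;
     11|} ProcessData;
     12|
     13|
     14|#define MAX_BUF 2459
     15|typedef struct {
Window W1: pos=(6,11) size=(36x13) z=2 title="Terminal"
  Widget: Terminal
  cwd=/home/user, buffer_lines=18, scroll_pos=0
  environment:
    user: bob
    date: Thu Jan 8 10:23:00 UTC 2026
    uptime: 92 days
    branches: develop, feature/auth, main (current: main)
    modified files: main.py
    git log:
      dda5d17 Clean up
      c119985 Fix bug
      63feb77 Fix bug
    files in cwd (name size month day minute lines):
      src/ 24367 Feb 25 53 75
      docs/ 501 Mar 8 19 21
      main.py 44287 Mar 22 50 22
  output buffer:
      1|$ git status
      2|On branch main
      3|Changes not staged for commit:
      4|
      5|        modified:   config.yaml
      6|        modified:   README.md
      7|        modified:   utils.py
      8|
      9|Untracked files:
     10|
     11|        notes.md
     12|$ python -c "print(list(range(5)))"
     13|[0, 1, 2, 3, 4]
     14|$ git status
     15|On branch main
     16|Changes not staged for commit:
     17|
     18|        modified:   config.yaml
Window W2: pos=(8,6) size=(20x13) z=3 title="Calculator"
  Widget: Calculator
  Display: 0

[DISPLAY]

                  ┃#include <stdlib.h>     █┃ 
        ┏━━━━━━━━━━━━━━━━━━┓<stdio.h>      ░┃ 
        ┃ Calculator       ┃<math.h>       ░┃ 
        ┠──────────────────┨               ░┃ 
        ┃                 0┃truct {        ▼┃ 
        ┃┌───┬───┬───┬───┐ ┃━━━━━━━━━━━━━━━━┛ 
      ┏━┃│ 7 │ 8 │ 9 │ ÷ │ ┃━━━━━━━━━━━━━┓    
      ┃ ┃├───┼───┼───┼───┤ ┃             ┃    
      ┠─┃│ 4 │ 5 │ 6 │ × │ ┃─────────────┨    
      ┃$┃├───┼───┼───┼───┤ ┃             ┃    
      ┃O┃│ 1 │ 2 │ 3 │ - │ ┃             ┃    
      ┃C┃├───┼───┼───┼───┤ ┃r commit:    ┃    
      ┃ ┃│ 0 │ . │ = │ + │ ┃             ┃    
      ┃ ┗━━━━━━━━━━━━━━━━━━┛onfig.yaml   ┃    
      ┃        modified:   README.md     ┃    


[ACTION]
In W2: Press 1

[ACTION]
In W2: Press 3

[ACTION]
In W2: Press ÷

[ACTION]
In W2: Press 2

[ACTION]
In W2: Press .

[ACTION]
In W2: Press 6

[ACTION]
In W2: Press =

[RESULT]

                  ┃#include <stdlib.h>     █┃ 
        ┏━━━━━━━━━━━━━━━━━━┓<stdio.h>      ░┃ 
        ┃ Calculator       ┃<math.h>       ░┃ 
        ┠──────────────────┨               ░┃ 
        ┃                 5┃truct {        ▼┃ 
        ┃┌───┬───┬───┬───┐ ┃━━━━━━━━━━━━━━━━┛ 
      ┏━┃│ 7 │ 8 │ 9 │ ÷ │ ┃━━━━━━━━━━━━━┓    
      ┃ ┃├───┼───┼───┼───┤ ┃             ┃    
      ┠─┃│ 4 │ 5 │ 6 │ × │ ┃─────────────┨    
      ┃$┃├───┼───┼───┼───┤ ┃             ┃    
      ┃O┃│ 1 │ 2 │ 3 │ - │ ┃             ┃    
      ┃C┃├───┼───┼───┼───┤ ┃r commit:    ┃    
      ┃ ┃│ 0 │ . │ = │ + │ ┃             ┃    
      ┃ ┗━━━━━━━━━━━━━━━━━━┛onfig.yaml   ┃    
      ┃        modified:   README.md     ┃    


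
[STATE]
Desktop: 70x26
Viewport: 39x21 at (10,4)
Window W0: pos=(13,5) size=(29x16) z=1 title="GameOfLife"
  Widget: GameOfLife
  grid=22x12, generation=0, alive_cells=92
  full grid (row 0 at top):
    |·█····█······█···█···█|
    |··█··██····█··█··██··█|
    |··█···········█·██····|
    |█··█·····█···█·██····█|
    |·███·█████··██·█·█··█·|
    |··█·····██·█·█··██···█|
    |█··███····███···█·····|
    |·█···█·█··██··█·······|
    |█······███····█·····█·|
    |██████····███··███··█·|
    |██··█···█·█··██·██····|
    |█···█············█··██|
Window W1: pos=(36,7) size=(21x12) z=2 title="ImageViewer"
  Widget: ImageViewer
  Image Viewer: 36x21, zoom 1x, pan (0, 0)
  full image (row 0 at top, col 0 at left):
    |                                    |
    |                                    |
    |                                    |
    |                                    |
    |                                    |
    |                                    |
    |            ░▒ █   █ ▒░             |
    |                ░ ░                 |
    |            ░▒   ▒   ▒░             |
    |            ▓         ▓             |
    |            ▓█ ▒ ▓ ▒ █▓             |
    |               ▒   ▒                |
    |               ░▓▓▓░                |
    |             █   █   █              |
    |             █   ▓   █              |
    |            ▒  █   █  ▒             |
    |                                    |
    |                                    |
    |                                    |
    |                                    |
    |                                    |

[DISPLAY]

                                       
   ┏━━━━━━━━━━━━━━━━━━━━━━━━━━━┓       
   ┃ GameOfLife                ┃       
   ┠──────────────────────┏━━━━━━━━━━━━
   ┃Gen: 0                ┃ ImageViewer
   ┃·█····█······█···█···█┠────────────
   ┃··█··██····█··█··██··█┃            
   ┃··█···········█·██····┃            
   ┃█··█·····█···█·██····█┃            
   ┃·███·█████··██·█·█··█·┃            
   ┃··█·····██·█·█··██···█┃            
   ┃█··███····███···█·····┃            
   ┃·█···█·█··██··█·······┃            
   ┃█······███····█·····█·┃            
   ┃██████····███··███··█·┗━━━━━━━━━━━━
   ┃██··█···█·█··██·██····     ┃       
   ┗━━━━━━━━━━━━━━━━━━━━━━━━━━━┛       
                                       
                                       
                                       
                                       


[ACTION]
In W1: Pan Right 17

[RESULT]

                                       
   ┏━━━━━━━━━━━━━━━━━━━━━━━━━━━┓       
   ┃ GameOfLife                ┃       
   ┠──────────────────────┏━━━━━━━━━━━━
   ┃Gen: 0                ┃ ImageViewer
   ┃·█····█······█···█···█┠────────────
   ┃··█··██····█··█··██··█┃            
   ┃··█···········█·██····┃            
   ┃█··█·····█···█·██····█┃            
   ┃·███·█████··██·█·█··█·┃            
   ┃··█·····██·█·█··██···█┃            
   ┃█··███····███···█·····┃            
   ┃·█···█·█··██··█·······┃  █ ▒░      
   ┃█······███····█·····█·┃ ░          
   ┃██████····███··███··█·┗━━━━━━━━━━━━
   ┃██··█···█·█··██·██····     ┃       
   ┗━━━━━━━━━━━━━━━━━━━━━━━━━━━┛       
                                       
                                       
                                       
                                       


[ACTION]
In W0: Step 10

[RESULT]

                                       
   ┏━━━━━━━━━━━━━━━━━━━━━━━━━━━┓       
   ┃ GameOfLife                ┃       
   ┠──────────────────────┏━━━━━━━━━━━━
   ┃Gen: 10               ┃ ImageViewer
   ┃·███████··············┠────────────
   ┃█···█··█··········█···┃            
   ┃·█···█··█········█····┃            
   ┃·····█··█·······██····┃            
   ┃········█·············┃            
   ┃·····███·····██·███···┃            
   ┃··········█·███████···┃            
   ┃·········█·█·██···██··┃  █ ▒░      
   ┃···············█··██··┃ ░          
   ┃·····█··█·█·········█·┗━━━━━━━━━━━━
   ┃······██···········█··     ┃       
   ┗━━━━━━━━━━━━━━━━━━━━━━━━━━━┛       
                                       
                                       
                                       
                                       


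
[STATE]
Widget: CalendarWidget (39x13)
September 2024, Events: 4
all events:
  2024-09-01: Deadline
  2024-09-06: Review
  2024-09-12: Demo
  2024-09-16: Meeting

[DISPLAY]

             September 2024            
Mo Tu We Th Fr Sa Su                   
                   1*                  
 2  3  4  5  6*  7  8                  
 9 10 11 12* 13 14 15                  
16* 17 18 19 20 21 22                  
23 24 25 26 27 28 29                   
30                                     
                                       
                                       
                                       
                                       
                                       


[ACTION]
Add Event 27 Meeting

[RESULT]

             September 2024            
Mo Tu We Th Fr Sa Su                   
                   1*                  
 2  3  4  5  6*  7  8                  
 9 10 11 12* 13 14 15                  
16* 17 18 19 20 21 22                  
23 24 25 26 27* 28 29                  
30                                     
                                       
                                       
                                       
                                       
                                       


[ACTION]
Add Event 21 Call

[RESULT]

             September 2024            
Mo Tu We Th Fr Sa Su                   
                   1*                  
 2  3  4  5  6*  7  8                  
 9 10 11 12* 13 14 15                  
16* 17 18 19 20 21* 22                 
23 24 25 26 27* 28 29                  
30                                     
                                       
                                       
                                       
                                       
                                       


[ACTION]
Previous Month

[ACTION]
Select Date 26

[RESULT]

              August 2024              
Mo Tu We Th Fr Sa Su                   
          1  2  3  4                   
 5  6  7  8  9 10 11                   
12 13 14 15 16 17 18                   
19 20 21 22 23 24 25                   
[26] 27 28 29 30 31                    
                                       
                                       
                                       
                                       
                                       
                                       
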